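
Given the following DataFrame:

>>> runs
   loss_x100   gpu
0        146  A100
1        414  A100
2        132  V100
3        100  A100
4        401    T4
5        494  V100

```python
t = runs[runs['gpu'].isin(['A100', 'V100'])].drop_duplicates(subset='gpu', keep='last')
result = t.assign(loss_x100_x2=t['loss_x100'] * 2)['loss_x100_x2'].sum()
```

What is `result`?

filter rows where gpu in ['A100', 'V100']:
   loss_x100   gpu
0        146  A100
1        414  A100
2        132  V100
3        100  A100
5        494  V100
drop duplicate gpu (keep=last):
   loss_x100   gpu
3        100  A100
5        494  V100
add column loss_x100_x2 = t['loss_x100'] * 2:
   loss_x100   gpu  loss_x100_x2
3        100  A100           200
5        494  V100           988
Reading off the sum of column 'loss_x100_x2', we get 1188.

1188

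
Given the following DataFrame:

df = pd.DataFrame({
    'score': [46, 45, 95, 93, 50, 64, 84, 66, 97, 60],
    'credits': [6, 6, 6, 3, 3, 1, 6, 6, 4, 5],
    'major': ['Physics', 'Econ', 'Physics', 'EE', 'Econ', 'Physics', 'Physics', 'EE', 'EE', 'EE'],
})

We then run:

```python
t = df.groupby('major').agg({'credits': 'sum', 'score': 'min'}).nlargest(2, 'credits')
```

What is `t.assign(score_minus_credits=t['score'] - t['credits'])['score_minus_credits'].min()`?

27

group by major: sum(credits), min(score):
         credits  score
major                  
EE            18     60
Econ           9     45
Physics       19     46
take 2 rows with largest credits:
         credits  score
major                  
Physics       19     46
EE            18     60
add column score_minus_credits = t['score'] - t['credits']:
         credits  score  score_minus_credits
major                                       
Physics       19     46                   27
EE            18     60                   42
Then the min of column 'score_minus_credits': 27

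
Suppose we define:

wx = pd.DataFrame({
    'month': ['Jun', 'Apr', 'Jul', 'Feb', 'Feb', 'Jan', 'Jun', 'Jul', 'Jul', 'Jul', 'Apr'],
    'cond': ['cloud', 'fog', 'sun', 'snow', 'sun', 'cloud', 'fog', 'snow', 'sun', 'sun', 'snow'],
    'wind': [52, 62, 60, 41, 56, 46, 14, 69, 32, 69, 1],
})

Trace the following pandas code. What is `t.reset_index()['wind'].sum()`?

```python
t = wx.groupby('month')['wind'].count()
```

11

group by month, count of wind:
month
Apr    2
Feb    2
Jan    1
Jul    4
Jun    2
Name: wind, dtype: int64
reset_index():
  month  wind
0   Apr     2
1   Feb     2
2   Jan     1
3   Jul     4
4   Jun     2
Finally, sum of column 'wind' = 11.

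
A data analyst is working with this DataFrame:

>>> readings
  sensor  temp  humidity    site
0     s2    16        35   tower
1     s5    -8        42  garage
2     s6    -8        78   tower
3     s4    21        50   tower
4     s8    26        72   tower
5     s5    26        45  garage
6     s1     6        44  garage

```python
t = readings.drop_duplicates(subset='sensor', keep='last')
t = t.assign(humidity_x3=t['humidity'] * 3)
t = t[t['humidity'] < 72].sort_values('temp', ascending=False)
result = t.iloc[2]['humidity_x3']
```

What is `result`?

105

drop duplicate sensor (keep=last):
  sensor  temp  humidity    site
0     s2    16        35   tower
2     s6    -8        78   tower
3     s4    21        50   tower
4     s8    26        72   tower
5     s5    26        45  garage
6     s1     6        44  garage
add column humidity_x3 = t['humidity'] * 3:
  sensor  temp  humidity    site  humidity_x3
0     s2    16        35   tower          105
2     s6    -8        78   tower          234
3     s4    21        50   tower          150
4     s8    26        72   tower          216
5     s5    26        45  garage          135
6     s1     6        44  garage          132
filter rows where humidity < 72:
  sensor  temp  humidity    site  humidity_x3
0     s2    16        35   tower          105
3     s4    21        50   tower          150
5     s5    26        45  garage          135
6     s1     6        44  garage          132
sort by temp descending:
  sensor  temp  humidity    site  humidity_x3
5     s5    26        45  garage          135
3     s4    21        50   tower          150
0     s2    16        35   tower          105
6     s1     6        44  garage          132
Then the value at position 2, column 'humidity_x3': 105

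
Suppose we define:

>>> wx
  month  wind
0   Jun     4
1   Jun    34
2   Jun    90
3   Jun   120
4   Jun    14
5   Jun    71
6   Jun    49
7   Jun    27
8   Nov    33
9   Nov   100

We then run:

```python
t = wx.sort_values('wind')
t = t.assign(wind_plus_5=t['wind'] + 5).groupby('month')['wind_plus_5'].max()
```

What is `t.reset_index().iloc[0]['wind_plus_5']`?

125

sort by wind:
  month  wind
0   Jun     4
4   Jun    14
7   Jun    27
8   Nov    33
1   Jun    34
6   Jun    49
5   Jun    71
2   Jun    90
9   Nov   100
3   Jun   120
add column wind_plus_5 = t['wind'] + 5:
  month  wind  wind_plus_5
0   Jun     4            9
4   Jun    14           19
7   Jun    27           32
8   Nov    33           38
1   Jun    34           39
6   Jun    49           54
5   Jun    71           76
2   Jun    90           95
9   Nov   100          105
3   Jun   120          125
group by month, max of wind_plus_5:
month
Jun    125
Nov    105
Name: wind_plus_5, dtype: int64
reset_index():
  month  wind_plus_5
0   Jun          125
1   Nov          105
Reading off the value at position 0, column 'wind_plus_5', we get 125.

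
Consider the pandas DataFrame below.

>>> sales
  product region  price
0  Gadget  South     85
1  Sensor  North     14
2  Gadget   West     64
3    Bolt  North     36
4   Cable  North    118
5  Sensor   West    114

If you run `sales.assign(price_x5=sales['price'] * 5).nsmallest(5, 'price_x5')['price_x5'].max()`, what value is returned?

add column price_x5 = sales['price'] * 5:
  product region  price  price_x5
0  Gadget  South     85       425
1  Sensor  North     14        70
2  Gadget   West     64       320
3    Bolt  North     36       180
4   Cable  North    118       590
5  Sensor   West    114       570
take 5 rows with smallest price_x5:
  product region  price  price_x5
1  Sensor  North     14        70
3    Bolt  North     36       180
2  Gadget   West     64       320
0  Gadget  South     85       425
5  Sensor   West    114       570

570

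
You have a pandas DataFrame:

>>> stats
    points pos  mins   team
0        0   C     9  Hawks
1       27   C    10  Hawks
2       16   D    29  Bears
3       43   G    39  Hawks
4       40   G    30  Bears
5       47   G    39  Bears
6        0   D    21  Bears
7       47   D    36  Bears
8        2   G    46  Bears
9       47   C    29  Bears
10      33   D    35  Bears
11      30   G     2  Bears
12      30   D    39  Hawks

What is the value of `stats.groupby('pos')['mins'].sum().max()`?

group by pos, sum of mins:
pos
C     48
D    160
G    156
Name: mins, dtype: int64
Finally, max of the resulting series = 160.

160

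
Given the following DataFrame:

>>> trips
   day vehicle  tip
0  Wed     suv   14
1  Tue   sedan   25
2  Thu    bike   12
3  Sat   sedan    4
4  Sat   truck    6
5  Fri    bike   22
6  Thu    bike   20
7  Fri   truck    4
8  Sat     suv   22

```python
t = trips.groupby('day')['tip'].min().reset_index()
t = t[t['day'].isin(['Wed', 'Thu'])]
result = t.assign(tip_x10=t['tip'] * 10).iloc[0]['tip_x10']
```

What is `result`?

group by day, min of tip:
day
Fri     4
Sat     4
Thu    12
Tue    25
Wed    14
Name: tip, dtype: int64
reset_index():
   day  tip
0  Fri    4
1  Sat    4
2  Thu   12
3  Tue   25
4  Wed   14
filter rows where day in ['Wed', 'Thu']:
   day  tip
2  Thu   12
4  Wed   14
add column tip_x10 = t['tip'] * 10:
   day  tip  tip_x10
2  Thu   12      120
4  Wed   14      140
Hence 120.

120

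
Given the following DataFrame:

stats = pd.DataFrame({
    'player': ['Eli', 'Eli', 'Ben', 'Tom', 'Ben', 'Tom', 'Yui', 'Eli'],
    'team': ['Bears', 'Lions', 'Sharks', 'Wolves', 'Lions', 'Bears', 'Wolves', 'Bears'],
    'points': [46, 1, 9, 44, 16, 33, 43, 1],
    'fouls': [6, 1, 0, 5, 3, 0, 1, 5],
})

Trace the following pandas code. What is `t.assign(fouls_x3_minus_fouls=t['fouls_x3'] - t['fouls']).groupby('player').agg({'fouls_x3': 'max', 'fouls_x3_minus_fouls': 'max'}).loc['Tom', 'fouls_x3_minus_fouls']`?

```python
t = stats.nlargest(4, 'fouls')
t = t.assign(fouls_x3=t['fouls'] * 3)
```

take 4 rows with largest fouls:
  player    team  points  fouls
0    Eli   Bears      46      6
3    Tom  Wolves      44      5
7    Eli   Bears       1      5
4    Ben   Lions      16      3
add column fouls_x3 = t['fouls'] * 3:
  player    team  points  fouls  fouls_x3
0    Eli   Bears      46      6        18
3    Tom  Wolves      44      5        15
7    Eli   Bears       1      5        15
4    Ben   Lions      16      3         9
add column fouls_x3_minus_fouls = t['fouls_x3'] - t['fouls']:
  player    team  points  fouls  fouls_x3  fouls_x3_minus_fouls
0    Eli   Bears      46      6        18                    12
3    Tom  Wolves      44      5        15                    10
7    Eli   Bears       1      5        15                    10
4    Ben   Lions      16      3         9                     6
group by player: max(fouls_x3), max(fouls_x3_minus_fouls):
        fouls_x3  fouls_x3_minus_fouls
player                                
Ben            9                     6
Eli           18                    12
Tom           15                    10
So loc['Tom', 'fouls_x3_minus_fouls'] = 10.

10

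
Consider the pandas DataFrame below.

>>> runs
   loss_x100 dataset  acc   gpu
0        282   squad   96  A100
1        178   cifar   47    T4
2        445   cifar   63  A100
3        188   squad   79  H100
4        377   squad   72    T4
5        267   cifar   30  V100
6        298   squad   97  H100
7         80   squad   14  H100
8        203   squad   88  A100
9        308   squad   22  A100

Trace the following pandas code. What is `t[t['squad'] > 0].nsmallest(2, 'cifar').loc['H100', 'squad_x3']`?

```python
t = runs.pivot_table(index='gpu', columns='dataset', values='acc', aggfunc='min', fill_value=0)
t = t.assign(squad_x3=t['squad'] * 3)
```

42

pivot: rows=gpu, cols=dataset, min(acc):
dataset  cifar  squad
gpu                  
A100        63     22
H100         0     14
T4          47     72
V100        30      0
add column squad_x3 = t['squad'] * 3:
dataset  cifar  squad  squad_x3
gpu                            
A100        63     22        66
H100         0     14        42
T4          47     72       216
V100        30      0         0
filter rows where squad > 0:
dataset  cifar  squad  squad_x3
gpu                            
A100        63     22        66
H100         0     14        42
T4          47     72       216
take 2 rows with smallest cifar:
dataset  cifar  squad  squad_x3
gpu                            
H100         0     14        42
T4          47     72       216
Hence 42.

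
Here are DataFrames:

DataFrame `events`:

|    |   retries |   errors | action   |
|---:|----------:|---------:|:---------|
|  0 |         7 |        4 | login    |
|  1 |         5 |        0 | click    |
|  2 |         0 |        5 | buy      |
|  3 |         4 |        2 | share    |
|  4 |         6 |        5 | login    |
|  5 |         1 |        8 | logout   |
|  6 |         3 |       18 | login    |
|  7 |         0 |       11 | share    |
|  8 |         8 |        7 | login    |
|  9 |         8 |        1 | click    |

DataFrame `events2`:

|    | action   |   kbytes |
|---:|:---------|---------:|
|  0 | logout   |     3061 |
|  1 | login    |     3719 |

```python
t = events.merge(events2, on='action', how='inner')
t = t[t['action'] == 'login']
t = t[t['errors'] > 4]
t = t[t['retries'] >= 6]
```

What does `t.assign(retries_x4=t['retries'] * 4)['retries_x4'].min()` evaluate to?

merge on 'action' (how='inner') → 5 rows:
   retries  errors  action  kbytes
0        7       4   login    3719
1        6       5   login    3719
2        1       8  logout    3061
3        3      18   login    3719
4        8       7   login    3719
filter rows where action == 'login':
   retries  errors action  kbytes
0        7       4  login    3719
1        6       5  login    3719
3        3      18  login    3719
4        8       7  login    3719
filter rows where errors > 4:
   retries  errors action  kbytes
1        6       5  login    3719
3        3      18  login    3719
4        8       7  login    3719
filter rows where retries >= 6:
   retries  errors action  kbytes
1        6       5  login    3719
4        8       7  login    3719
add column retries_x4 = t['retries'] * 4:
   retries  errors action  kbytes  retries_x4
1        6       5  login    3719          24
4        8       7  login    3719          32
The min of column 'retries_x4' is 24.

24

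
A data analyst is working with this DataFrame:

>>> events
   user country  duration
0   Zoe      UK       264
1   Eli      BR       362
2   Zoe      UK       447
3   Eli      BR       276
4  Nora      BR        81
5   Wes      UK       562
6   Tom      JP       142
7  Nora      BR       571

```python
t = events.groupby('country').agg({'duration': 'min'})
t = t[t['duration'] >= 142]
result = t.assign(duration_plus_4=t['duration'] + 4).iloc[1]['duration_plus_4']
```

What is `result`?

268

group by country, min of duration:
         duration
country          
BR             81
JP            142
UK            264
filter rows where duration >= 142:
         duration
country          
JP            142
UK            264
add column duration_plus_4 = t['duration'] + 4:
         duration  duration_plus_4
country                           
JP            142              146
UK            264              268
The value at position 1, column 'duration_plus_4' is 268.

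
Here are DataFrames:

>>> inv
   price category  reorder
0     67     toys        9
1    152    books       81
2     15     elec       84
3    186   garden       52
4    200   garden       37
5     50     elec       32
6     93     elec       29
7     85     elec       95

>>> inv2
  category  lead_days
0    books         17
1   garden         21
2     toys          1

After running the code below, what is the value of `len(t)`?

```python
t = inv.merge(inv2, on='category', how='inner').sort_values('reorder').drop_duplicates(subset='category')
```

merge on 'category' (how='inner') → 4 rows:
   price category  reorder  lead_days
0     67     toys        9          1
1    152    books       81         17
2    186   garden       52         21
3    200   garden       37         21
sort by reorder:
   price category  reorder  lead_days
0     67     toys        9          1
3    200   garden       37         21
2    186   garden       52         21
1    152    books       81         17
drop duplicate category (keep=first):
   price category  reorder  lead_days
0     67     toys        9          1
3    200   garden       37         21
1    152    books       81         17
So result = 3.

3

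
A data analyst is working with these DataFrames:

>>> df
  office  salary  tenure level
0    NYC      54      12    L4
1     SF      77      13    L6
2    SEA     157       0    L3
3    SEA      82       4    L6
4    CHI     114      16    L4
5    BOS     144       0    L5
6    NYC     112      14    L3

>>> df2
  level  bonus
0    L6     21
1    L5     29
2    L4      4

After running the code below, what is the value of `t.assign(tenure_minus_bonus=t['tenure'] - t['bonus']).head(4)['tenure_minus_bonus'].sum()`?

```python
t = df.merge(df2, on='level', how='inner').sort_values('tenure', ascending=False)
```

-5

merge on 'level' (how='inner') → 5 rows:
  office  salary  tenure level  bonus
0    NYC      54      12    L4      4
1     SF      77      13    L6     21
2    SEA      82       4    L6     21
3    CHI     114      16    L4      4
4    BOS     144       0    L5     29
sort by tenure descending:
  office  salary  tenure level  bonus
3    CHI     114      16    L4      4
1     SF      77      13    L6     21
0    NYC      54      12    L4      4
2    SEA      82       4    L6     21
4    BOS     144       0    L5     29
add column tenure_minus_bonus = t['tenure'] - t['bonus']:
  office  salary  tenure level  bonus  tenure_minus_bonus
3    CHI     114      16    L4      4                  12
1     SF      77      13    L6     21                  -8
0    NYC      54      12    L4      4                   8
2    SEA      82       4    L6     21                 -17
4    BOS     144       0    L5     29                 -29
take first 4 rows:
  office  salary  tenure level  bonus  tenure_minus_bonus
3    CHI     114      16    L4      4                  12
1     SF      77      13    L6     21                  -8
0    NYC      54      12    L4      4                   8
2    SEA      82       4    L6     21                 -17
Hence -5.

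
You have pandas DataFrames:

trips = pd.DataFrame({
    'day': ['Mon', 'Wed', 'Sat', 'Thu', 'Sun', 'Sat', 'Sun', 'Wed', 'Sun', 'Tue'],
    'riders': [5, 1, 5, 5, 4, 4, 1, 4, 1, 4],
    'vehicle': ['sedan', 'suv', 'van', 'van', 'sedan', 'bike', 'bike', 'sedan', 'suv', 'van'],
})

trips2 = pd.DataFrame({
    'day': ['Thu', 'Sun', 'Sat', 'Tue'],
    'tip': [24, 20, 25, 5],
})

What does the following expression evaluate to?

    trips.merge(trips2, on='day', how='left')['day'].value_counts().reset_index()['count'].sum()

10

merge on 'day' (how='left') → 10 rows:
   day  riders vehicle   tip
0  Mon       5   sedan   NaN
1  Wed       1     suv   NaN
2  Sat       5     van  25.0
3  Thu       5     van  24.0
4  Sun       4   sedan  20.0
5  Sat       4    bike  25.0
6  Sun       1    bike  20.0
7  Wed       4   sedan   NaN
8  Sun       1     suv  20.0
9  Tue       4     van   5.0
value_counts of day:
day
Sun    3
Wed    2
Sat    2
Mon    1
Thu    1
Tue    1
Name: count, dtype: int64
reset_index():
   day  count
0  Sun      3
1  Wed      2
2  Sat      2
3  Mon      1
4  Thu      1
5  Tue      1
Hence 10.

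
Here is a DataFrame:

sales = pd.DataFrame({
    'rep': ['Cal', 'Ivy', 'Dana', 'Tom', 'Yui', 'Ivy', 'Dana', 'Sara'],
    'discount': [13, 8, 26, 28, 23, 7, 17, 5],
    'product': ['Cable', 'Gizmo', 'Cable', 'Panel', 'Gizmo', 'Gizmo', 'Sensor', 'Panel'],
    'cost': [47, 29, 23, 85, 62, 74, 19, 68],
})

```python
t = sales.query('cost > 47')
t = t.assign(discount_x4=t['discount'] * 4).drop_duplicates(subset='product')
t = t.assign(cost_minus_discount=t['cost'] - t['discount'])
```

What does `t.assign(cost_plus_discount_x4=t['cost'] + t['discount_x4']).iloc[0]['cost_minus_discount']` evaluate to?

filter rows where cost > 47:
    rep  discount product  cost
3   Tom        28   Panel    85
4   Yui        23   Gizmo    62
5   Ivy         7   Gizmo    74
7  Sara         5   Panel    68
add column discount_x4 = t['discount'] * 4:
    rep  discount product  cost  discount_x4
3   Tom        28   Panel    85          112
4   Yui        23   Gizmo    62           92
5   Ivy         7   Gizmo    74           28
7  Sara         5   Panel    68           20
drop duplicate product (keep=first):
   rep  discount product  cost  discount_x4
3  Tom        28   Panel    85          112
4  Yui        23   Gizmo    62           92
add column cost_minus_discount = t['cost'] - t['discount']:
   rep  discount product  cost  discount_x4  cost_minus_discount
3  Tom        28   Panel    85          112                   57
4  Yui        23   Gizmo    62           92                   39
add column cost_plus_discount_x4 = t['cost'] + t['discount_x4']:
   rep  discount product  cost  discount_x4  cost_minus_discount  cost_plus_discount_x4
3  Tom        28   Panel    85          112                   57                    197
4  Yui        23   Gizmo    62           92                   39                    154
Taking the value at position 0, column 'cost_minus_discount' gives 57.

57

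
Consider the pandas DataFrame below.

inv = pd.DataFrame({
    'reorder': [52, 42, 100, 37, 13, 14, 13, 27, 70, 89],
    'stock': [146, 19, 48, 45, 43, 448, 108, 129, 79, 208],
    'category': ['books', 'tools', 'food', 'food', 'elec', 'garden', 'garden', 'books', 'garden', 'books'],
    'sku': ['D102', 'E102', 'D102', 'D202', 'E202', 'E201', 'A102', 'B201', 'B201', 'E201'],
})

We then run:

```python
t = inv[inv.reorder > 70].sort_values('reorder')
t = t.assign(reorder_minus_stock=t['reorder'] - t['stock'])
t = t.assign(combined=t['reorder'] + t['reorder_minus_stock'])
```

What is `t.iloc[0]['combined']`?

-30

filter rows where reorder > 70:
   reorder  stock category   sku
2      100     48     food  D102
9       89    208    books  E201
sort by reorder:
   reorder  stock category   sku
9       89    208    books  E201
2      100     48     food  D102
add column reorder_minus_stock = t['reorder'] - t['stock']:
   reorder  stock category   sku  reorder_minus_stock
9       89    208    books  E201                 -119
2      100     48     food  D102                   52
add column combined = t['reorder'] + t['reorder_minus_stock']:
   reorder  stock category   sku  reorder_minus_stock  combined
9       89    208    books  E201                 -119       -30
2      100     48     food  D102                   52       152
The value at position 0, column 'combined' is -30.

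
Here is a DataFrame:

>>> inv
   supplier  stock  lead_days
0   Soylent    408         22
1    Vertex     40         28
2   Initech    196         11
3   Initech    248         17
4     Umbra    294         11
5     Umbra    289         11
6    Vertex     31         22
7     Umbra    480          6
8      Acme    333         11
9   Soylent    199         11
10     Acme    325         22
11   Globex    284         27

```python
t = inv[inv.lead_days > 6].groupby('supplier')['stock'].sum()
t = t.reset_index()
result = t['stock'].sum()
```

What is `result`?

filter rows where lead_days > 6:
   supplier  stock  lead_days
0   Soylent    408         22
1    Vertex     40         28
2   Initech    196         11
3   Initech    248         17
4     Umbra    294         11
5     Umbra    289         11
6    Vertex     31         22
8      Acme    333         11
9   Soylent    199         11
10     Acme    325         22
11   Globex    284         27
group by supplier, sum of stock:
supplier
Acme       658
Globex     284
Initech    444
Soylent    607
Umbra      583
Vertex      71
Name: stock, dtype: int64
reset_index():
  supplier  stock
0     Acme    658
1   Globex    284
2  Initech    444
3  Soylent    607
4    Umbra    583
5   Vertex     71
Then the sum of column 'stock': 2647

2647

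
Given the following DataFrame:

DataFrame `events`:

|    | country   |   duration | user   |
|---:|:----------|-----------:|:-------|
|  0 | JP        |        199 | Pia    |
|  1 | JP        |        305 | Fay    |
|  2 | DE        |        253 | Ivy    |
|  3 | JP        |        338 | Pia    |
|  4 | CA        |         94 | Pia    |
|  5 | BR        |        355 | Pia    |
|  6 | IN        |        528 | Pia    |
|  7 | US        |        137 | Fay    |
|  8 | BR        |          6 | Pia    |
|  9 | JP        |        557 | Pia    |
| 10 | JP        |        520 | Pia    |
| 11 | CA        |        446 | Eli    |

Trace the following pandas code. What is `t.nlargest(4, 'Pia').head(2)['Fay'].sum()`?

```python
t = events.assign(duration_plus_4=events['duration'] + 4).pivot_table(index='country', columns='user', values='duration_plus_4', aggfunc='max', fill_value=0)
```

309

add column duration_plus_4 = events['duration'] + 4:
   country  duration user  duration_plus_4
0       JP       199  Pia              203
1       JP       305  Fay              309
2       DE       253  Ivy              257
3       JP       338  Pia              342
4       CA        94  Pia               98
5       BR       355  Pia              359
6       IN       528  Pia              532
7       US       137  Fay              141
8       BR         6  Pia               10
9       JP       557  Pia              561
10      JP       520  Pia              524
11      CA       446  Eli              450
pivot: rows=country, cols=user, max(duration_plus_4):
user     Eli  Fay  Ivy  Pia
country                    
BR         0    0    0  359
CA       450    0    0   98
DE         0    0  257    0
IN         0    0    0  532
JP         0  309    0  561
US         0  141    0    0
take 4 rows with largest Pia:
user     Eli  Fay  Ivy  Pia
country                    
JP         0  309    0  561
IN         0    0    0  532
BR         0    0    0  359
CA       450    0    0   98
take first 2 rows:
user     Eli  Fay  Ivy  Pia
country                    
JP         0  309    0  561
IN         0    0    0  532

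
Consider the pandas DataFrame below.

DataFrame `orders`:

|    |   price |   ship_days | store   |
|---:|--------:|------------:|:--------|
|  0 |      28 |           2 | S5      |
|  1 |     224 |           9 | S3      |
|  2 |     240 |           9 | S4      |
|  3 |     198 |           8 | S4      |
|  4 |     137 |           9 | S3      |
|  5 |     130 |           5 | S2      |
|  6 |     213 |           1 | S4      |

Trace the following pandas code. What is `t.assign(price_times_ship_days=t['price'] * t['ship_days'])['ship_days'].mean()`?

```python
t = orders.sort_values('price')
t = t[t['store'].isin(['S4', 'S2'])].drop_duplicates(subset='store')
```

6.5

sort by price:
   price  ship_days store
0     28          2    S5
5    130          5    S2
4    137          9    S3
3    198          8    S4
6    213          1    S4
1    224          9    S3
2    240          9    S4
filter rows where store in ['S4', 'S2']:
   price  ship_days store
5    130          5    S2
3    198          8    S4
6    213          1    S4
2    240          9    S4
drop duplicate store (keep=first):
   price  ship_days store
5    130          5    S2
3    198          8    S4
add column price_times_ship_days = t['price'] * t['ship_days']:
   price  ship_days store  price_times_ship_days
5    130          5    S2                    650
3    198          8    S4                   1584
Reading off the mean of column 'ship_days', we get 6.5.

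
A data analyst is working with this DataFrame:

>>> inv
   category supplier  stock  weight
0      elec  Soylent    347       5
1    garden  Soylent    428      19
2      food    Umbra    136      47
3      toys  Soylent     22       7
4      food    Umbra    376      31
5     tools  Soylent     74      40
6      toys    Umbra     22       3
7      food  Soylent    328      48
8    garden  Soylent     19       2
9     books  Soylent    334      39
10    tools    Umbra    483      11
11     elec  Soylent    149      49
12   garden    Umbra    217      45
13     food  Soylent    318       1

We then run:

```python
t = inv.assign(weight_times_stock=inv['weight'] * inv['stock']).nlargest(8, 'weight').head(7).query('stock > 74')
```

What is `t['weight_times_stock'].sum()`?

add column weight_times_stock = inv['weight'] * inv['stock']:
   category supplier  stock  weight  weight_times_stock
0      elec  Soylent    347       5                1735
1    garden  Soylent    428      19                8132
2      food    Umbra    136      47                6392
3      toys  Soylent     22       7                 154
4      food    Umbra    376      31               11656
5     tools  Soylent     74      40                2960
6      toys    Umbra     22       3                  66
7      food  Soylent    328      48               15744
8    garden  Soylent     19       2                  38
9     books  Soylent    334      39               13026
10    tools    Umbra    483      11                5313
11     elec  Soylent    149      49                7301
12   garden    Umbra    217      45                9765
13     food  Soylent    318       1                 318
take 8 rows with largest weight:
   category supplier  stock  weight  weight_times_stock
11     elec  Soylent    149      49                7301
7      food  Soylent    328      48               15744
2      food    Umbra    136      47                6392
12   garden    Umbra    217      45                9765
5     tools  Soylent     74      40                2960
9     books  Soylent    334      39               13026
4      food    Umbra    376      31               11656
1    garden  Soylent    428      19                8132
take first 7 rows:
   category supplier  stock  weight  weight_times_stock
11     elec  Soylent    149      49                7301
7      food  Soylent    328      48               15744
2      food    Umbra    136      47                6392
12   garden    Umbra    217      45                9765
5     tools  Soylent     74      40                2960
9     books  Soylent    334      39               13026
4      food    Umbra    376      31               11656
filter rows where stock > 74:
   category supplier  stock  weight  weight_times_stock
11     elec  Soylent    149      49                7301
7      food  Soylent    328      48               15744
2      food    Umbra    136      47                6392
12   garden    Umbra    217      45                9765
9     books  Soylent    334      39               13026
4      food    Umbra    376      31               11656
Finally, sum of column 'weight_times_stock' = 63884.

63884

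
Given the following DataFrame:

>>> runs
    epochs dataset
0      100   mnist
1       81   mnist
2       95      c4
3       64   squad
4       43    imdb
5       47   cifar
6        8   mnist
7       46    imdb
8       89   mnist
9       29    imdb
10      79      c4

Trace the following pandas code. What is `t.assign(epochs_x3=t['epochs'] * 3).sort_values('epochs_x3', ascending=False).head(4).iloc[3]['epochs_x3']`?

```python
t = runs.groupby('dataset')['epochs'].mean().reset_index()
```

141.0

group by dataset, mean of epochs:
dataset
c4       87.000000
cifar    47.000000
imdb     39.333333
mnist    69.500000
squad    64.000000
Name: epochs, dtype: float64
reset_index():
  dataset     epochs
0      c4  87.000000
1   cifar  47.000000
2    imdb  39.333333
3   mnist  69.500000
4   squad  64.000000
add column epochs_x3 = t['epochs'] * 3:
  dataset     epochs  epochs_x3
0      c4  87.000000      261.0
1   cifar  47.000000      141.0
2    imdb  39.333333      118.0
3   mnist  69.500000      208.5
4   squad  64.000000      192.0
sort by epochs_x3 descending:
  dataset     epochs  epochs_x3
0      c4  87.000000      261.0
3   mnist  69.500000      208.5
4   squad  64.000000      192.0
1   cifar  47.000000      141.0
2    imdb  39.333333      118.0
take first 4 rows:
  dataset  epochs  epochs_x3
0      c4    87.0      261.0
3   mnist    69.5      208.5
4   squad    64.0      192.0
1   cifar    47.0      141.0
value at position 3, column 'epochs_x3' → 141.0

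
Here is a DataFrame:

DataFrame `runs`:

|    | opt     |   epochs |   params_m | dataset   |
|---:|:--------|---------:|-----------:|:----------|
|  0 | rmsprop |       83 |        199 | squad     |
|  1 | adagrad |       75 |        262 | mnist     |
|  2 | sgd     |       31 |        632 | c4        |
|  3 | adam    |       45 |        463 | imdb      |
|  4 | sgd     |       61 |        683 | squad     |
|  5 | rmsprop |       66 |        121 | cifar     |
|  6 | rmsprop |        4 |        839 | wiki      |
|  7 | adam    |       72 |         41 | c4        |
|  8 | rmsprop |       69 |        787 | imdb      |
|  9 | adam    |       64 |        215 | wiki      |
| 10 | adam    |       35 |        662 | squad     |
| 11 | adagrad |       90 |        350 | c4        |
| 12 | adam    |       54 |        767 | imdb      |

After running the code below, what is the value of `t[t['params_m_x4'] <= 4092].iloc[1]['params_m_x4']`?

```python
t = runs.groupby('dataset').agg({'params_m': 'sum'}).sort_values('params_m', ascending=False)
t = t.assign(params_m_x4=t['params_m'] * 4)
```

1048

group by dataset, sum of params_m:
         params_m
dataset          
c4           1023
cifar         121
imdb         2017
mnist         262
squad        1544
wiki         1054
sort by params_m descending:
         params_m
dataset          
imdb         2017
squad        1544
wiki         1054
c4           1023
mnist         262
cifar         121
add column params_m_x4 = t['params_m'] * 4:
         params_m  params_m_x4
dataset                       
imdb         2017         8068
squad        1544         6176
wiki         1054         4216
c4           1023         4092
mnist         262         1048
cifar         121          484
filter rows where params_m_x4 <= 4092:
         params_m  params_m_x4
dataset                       
c4           1023         4092
mnist         262         1048
cifar         121          484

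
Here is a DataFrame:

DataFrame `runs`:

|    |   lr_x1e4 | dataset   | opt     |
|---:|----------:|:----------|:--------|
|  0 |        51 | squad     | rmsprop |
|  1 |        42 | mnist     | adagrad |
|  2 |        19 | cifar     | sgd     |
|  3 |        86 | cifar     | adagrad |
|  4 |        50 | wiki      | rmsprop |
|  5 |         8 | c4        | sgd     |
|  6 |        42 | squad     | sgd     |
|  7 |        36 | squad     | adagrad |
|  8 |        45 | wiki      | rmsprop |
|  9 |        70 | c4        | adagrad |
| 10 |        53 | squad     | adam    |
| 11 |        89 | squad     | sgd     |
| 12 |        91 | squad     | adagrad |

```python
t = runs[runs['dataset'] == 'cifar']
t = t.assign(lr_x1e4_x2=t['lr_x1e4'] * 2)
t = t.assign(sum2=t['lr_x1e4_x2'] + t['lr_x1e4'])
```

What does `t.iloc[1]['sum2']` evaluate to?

filter rows where dataset == 'cifar':
   lr_x1e4 dataset      opt
2       19   cifar      sgd
3       86   cifar  adagrad
add column lr_x1e4_x2 = t['lr_x1e4'] * 2:
   lr_x1e4 dataset      opt  lr_x1e4_x2
2       19   cifar      sgd          38
3       86   cifar  adagrad         172
add column sum2 = t['lr_x1e4_x2'] + t['lr_x1e4']:
   lr_x1e4 dataset      opt  lr_x1e4_x2  sum2
2       19   cifar      sgd          38    57
3       86   cifar  adagrad         172   258

258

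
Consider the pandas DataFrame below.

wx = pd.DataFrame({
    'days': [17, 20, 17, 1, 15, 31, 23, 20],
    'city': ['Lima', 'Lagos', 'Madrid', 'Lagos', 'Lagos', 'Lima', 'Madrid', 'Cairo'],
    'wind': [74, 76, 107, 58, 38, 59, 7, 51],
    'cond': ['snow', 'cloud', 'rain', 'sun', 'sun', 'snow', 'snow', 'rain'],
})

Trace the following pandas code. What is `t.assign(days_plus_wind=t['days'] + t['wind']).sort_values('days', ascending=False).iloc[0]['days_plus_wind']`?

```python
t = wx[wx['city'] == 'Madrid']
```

filter rows where city == 'Madrid':
   days    city  wind  cond
2    17  Madrid   107  rain
6    23  Madrid     7  snow
add column days_plus_wind = t['days'] + t['wind']:
   days    city  wind  cond  days_plus_wind
2    17  Madrid   107  rain             124
6    23  Madrid     7  snow              30
sort by days descending:
   days    city  wind  cond  days_plus_wind
6    23  Madrid     7  snow              30
2    17  Madrid   107  rain             124
So iloc[0]['days_plus_wind'] = 30.

30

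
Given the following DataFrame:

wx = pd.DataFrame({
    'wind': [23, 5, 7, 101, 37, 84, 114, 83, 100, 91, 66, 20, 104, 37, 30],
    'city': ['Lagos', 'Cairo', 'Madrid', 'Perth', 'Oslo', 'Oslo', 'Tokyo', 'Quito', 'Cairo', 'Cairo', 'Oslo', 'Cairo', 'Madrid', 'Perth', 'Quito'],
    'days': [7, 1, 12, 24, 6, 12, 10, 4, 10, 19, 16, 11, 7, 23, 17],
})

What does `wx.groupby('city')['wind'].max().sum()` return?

group by city, max of wind:
city
Cairo     100
Lagos      23
Madrid    104
Oslo       84
Perth     101
Quito      83
Tokyo     114
Name: wind, dtype: int64

609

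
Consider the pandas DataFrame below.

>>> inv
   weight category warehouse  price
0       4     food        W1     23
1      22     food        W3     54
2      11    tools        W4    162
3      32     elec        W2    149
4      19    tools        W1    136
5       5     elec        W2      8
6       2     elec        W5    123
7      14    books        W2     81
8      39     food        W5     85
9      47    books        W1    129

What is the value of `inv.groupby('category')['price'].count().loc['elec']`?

3

group by category, count of price:
category
books    2
elec     3
food     3
tools    2
Name: price, dtype: int64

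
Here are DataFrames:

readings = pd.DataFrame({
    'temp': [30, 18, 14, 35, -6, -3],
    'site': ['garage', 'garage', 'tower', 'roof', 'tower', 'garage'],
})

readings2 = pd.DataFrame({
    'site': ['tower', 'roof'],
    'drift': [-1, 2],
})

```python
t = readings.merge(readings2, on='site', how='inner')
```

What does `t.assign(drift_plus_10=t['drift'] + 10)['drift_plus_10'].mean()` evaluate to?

merge on 'site' (how='inner') → 3 rows:
   temp   site  drift
0    14  tower     -1
1    35   roof      2
2    -6  tower     -1
add column drift_plus_10 = t['drift'] + 10:
   temp   site  drift  drift_plus_10
0    14  tower     -1              9
1    35   roof      2             12
2    -6  tower     -1              9

10.0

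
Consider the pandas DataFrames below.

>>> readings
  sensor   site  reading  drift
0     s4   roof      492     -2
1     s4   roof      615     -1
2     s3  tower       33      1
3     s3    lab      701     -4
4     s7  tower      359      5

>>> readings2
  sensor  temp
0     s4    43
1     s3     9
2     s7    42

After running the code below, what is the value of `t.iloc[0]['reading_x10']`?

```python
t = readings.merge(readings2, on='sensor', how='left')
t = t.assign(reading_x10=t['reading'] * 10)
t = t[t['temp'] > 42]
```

merge on 'sensor' (how='left') → 5 rows:
  sensor   site  reading  drift  temp
0     s4   roof      492     -2    43
1     s4   roof      615     -1    43
2     s3  tower       33      1     9
3     s3    lab      701     -4     9
4     s7  tower      359      5    42
add column reading_x10 = t['reading'] * 10:
  sensor   site  reading  drift  temp  reading_x10
0     s4   roof      492     -2    43         4920
1     s4   roof      615     -1    43         6150
2     s3  tower       33      1     9          330
3     s3    lab      701     -4     9         7010
4     s7  tower      359      5    42         3590
filter rows where temp > 42:
  sensor  site  reading  drift  temp  reading_x10
0     s4  roof      492     -2    43         4920
1     s4  roof      615     -1    43         6150
So iloc[0]['reading_x10'] = 4920.

4920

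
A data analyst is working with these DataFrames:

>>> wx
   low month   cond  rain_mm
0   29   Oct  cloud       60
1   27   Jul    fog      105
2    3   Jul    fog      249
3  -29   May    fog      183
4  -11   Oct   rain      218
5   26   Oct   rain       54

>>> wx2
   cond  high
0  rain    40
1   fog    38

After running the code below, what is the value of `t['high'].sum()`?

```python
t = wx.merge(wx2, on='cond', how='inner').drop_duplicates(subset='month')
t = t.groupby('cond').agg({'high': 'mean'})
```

merge on 'cond' (how='inner') → 5 rows:
   low month  cond  rain_mm  high
0   27   Jul   fog      105    38
1    3   Jul   fog      249    38
2  -29   May   fog      183    38
3  -11   Oct  rain      218    40
4   26   Oct  rain       54    40
drop duplicate month (keep=first):
   low month  cond  rain_mm  high
0   27   Jul   fog      105    38
2  -29   May   fog      183    38
3  -11   Oct  rain      218    40
group by cond, mean of high:
      high
cond      
fog   38.0
rain  40.0

78.0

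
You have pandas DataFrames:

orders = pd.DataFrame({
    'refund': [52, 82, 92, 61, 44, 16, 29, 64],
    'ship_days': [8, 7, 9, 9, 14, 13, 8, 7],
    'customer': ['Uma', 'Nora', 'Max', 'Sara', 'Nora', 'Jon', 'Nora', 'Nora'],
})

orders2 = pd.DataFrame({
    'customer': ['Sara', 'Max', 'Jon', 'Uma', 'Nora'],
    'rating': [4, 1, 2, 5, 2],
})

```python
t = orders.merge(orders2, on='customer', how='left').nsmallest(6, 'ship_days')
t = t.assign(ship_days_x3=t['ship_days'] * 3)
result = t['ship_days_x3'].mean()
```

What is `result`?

24.0

merge on 'customer' (how='left') → 8 rows:
   refund  ship_days customer  rating
0      52          8      Uma       5
1      82          7     Nora       2
2      92          9      Max       1
3      61          9     Sara       4
4      44         14     Nora       2
5      16         13      Jon       2
6      29          8     Nora       2
7      64          7     Nora       2
take 6 rows with smallest ship_days:
   refund  ship_days customer  rating
1      82          7     Nora       2
7      64          7     Nora       2
0      52          8      Uma       5
6      29          8     Nora       2
2      92          9      Max       1
3      61          9     Sara       4
add column ship_days_x3 = t['ship_days'] * 3:
   refund  ship_days customer  rating  ship_days_x3
1      82          7     Nora       2            21
7      64          7     Nora       2            21
0      52          8      Uma       5            24
6      29          8     Nora       2            24
2      92          9      Max       1            27
3      61          9     Sara       4            27
So mean() = 24.0.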